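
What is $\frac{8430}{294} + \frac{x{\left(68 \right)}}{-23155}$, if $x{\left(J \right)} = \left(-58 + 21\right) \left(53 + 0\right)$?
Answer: $\frac{32628864}{1134595} \approx 28.758$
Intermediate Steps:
$x{\left(J \right)} = -1961$ ($x{\left(J \right)} = \left(-37\right) 53 = -1961$)
$\frac{8430}{294} + \frac{x{\left(68 \right)}}{-23155} = \frac{8430}{294} - \frac{1961}{-23155} = 8430 \cdot \frac{1}{294} - - \frac{1961}{23155} = \frac{1405}{49} + \frac{1961}{23155} = \frac{32628864}{1134595}$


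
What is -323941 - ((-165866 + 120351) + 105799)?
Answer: -384225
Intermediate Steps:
-323941 - ((-165866 + 120351) + 105799) = -323941 - (-45515 + 105799) = -323941 - 1*60284 = -323941 - 60284 = -384225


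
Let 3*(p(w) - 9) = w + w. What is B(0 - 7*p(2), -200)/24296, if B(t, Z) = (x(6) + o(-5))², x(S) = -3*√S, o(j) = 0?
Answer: 27/12148 ≈ 0.0022226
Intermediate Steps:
p(w) = 9 + 2*w/3 (p(w) = 9 + (w + w)/3 = 9 + (2*w)/3 = 9 + 2*w/3)
B(t, Z) = 54 (B(t, Z) = (-3*√6 + 0)² = (-3*√6)² = 54)
B(0 - 7*p(2), -200)/24296 = 54/24296 = 54*(1/24296) = 27/12148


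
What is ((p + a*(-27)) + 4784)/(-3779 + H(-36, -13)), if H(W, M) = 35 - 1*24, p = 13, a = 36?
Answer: -1275/1256 ≈ -1.0151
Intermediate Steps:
H(W, M) = 11 (H(W, M) = 35 - 24 = 11)
((p + a*(-27)) + 4784)/(-3779 + H(-36, -13)) = ((13 + 36*(-27)) + 4784)/(-3779 + 11) = ((13 - 972) + 4784)/(-3768) = (-959 + 4784)*(-1/3768) = 3825*(-1/3768) = -1275/1256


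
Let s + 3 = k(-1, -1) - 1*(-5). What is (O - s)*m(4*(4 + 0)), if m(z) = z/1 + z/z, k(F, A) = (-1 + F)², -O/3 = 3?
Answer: -255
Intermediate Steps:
O = -9 (O = -3*3 = -9)
s = 6 (s = -3 + ((-1 - 1)² - 1*(-5)) = -3 + ((-2)² + 5) = -3 + (4 + 5) = -3 + 9 = 6)
m(z) = 1 + z (m(z) = z*1 + 1 = z + 1 = 1 + z)
(O - s)*m(4*(4 + 0)) = (-9 - 1*6)*(1 + 4*(4 + 0)) = (-9 - 6)*(1 + 4*4) = -15*(1 + 16) = -15*17 = -255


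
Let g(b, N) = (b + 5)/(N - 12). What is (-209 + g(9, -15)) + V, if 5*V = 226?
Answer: -22183/135 ≈ -164.32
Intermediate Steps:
V = 226/5 (V = (1/5)*226 = 226/5 ≈ 45.200)
g(b, N) = (5 + b)/(-12 + N)
(-209 + g(9, -15)) + V = (-209 + (5 + 9)/(-12 - 15)) + 226/5 = (-209 + 14/(-27)) + 226/5 = (-209 - 1/27*14) + 226/5 = (-209 - 14/27) + 226/5 = -5657/27 + 226/5 = -22183/135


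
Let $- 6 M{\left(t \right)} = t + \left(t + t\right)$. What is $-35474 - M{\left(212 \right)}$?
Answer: $-35368$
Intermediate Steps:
$M{\left(t \right)} = - \frac{t}{2}$ ($M{\left(t \right)} = - \frac{t + \left(t + t\right)}{6} = - \frac{t + 2 t}{6} = - \frac{3 t}{6} = - \frac{t}{2}$)
$-35474 - M{\left(212 \right)} = -35474 - \left(- \frac{1}{2}\right) 212 = -35474 - -106 = -35474 + 106 = -35368$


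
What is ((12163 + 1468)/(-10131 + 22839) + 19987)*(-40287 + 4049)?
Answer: -4602378688813/6354 ≈ -7.2433e+8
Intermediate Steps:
((12163 + 1468)/(-10131 + 22839) + 19987)*(-40287 + 4049) = (13631/12708 + 19987)*(-36238) = (254008427/12708)*(-36238) = -4602378688813/6354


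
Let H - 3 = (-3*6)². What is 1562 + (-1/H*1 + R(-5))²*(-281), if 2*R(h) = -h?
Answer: -81247217/427716 ≈ -189.96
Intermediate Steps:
H = 327 (H = 3 + (-3*6)² = 3 + (-18)² = 3 + 324 = 327)
R(h) = -h/2 (R(h) = (-h)/2 = -h/2)
1562 + (-1/H*1 + R(-5))²*(-281) = 1562 + (-1/327*1 - ½*(-5))²*(-281) = 1562 + (-1*1/327*1 + 5/2)²*(-281) = 1562 + (-1/327*1 + 5/2)²*(-281) = 1562 + (-1/327 + 5/2)²*(-281) = 1562 + (1633/654)²*(-281) = 1562 + (2666689/427716)*(-281) = 1562 - 749339609/427716 = -81247217/427716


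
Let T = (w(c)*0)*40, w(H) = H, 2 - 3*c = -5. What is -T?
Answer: 0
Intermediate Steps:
c = 7/3 (c = 2/3 - 1/3*(-5) = 2/3 + 5/3 = 7/3 ≈ 2.3333)
T = 0 (T = ((7/3)*0)*40 = 0*40 = 0)
-T = -1*0 = 0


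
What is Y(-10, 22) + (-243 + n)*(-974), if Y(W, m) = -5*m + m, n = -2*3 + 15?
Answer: 227828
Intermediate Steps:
n = 9 (n = -6 + 15 = 9)
Y(W, m) = -4*m
Y(-10, 22) + (-243 + n)*(-974) = -4*22 + (-243 + 9)*(-974) = -88 - 234*(-974) = -88 + 227916 = 227828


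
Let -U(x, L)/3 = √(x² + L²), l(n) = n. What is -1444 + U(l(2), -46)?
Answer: -1444 - 6*√530 ≈ -1582.1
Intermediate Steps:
U(x, L) = -3*√(L² + x²) (U(x, L) = -3*√(x² + L²) = -3*√(L² + x²))
-1444 + U(l(2), -46) = -1444 - 3*√((-46)² + 2²) = -1444 - 3*√(2116 + 4) = -1444 - 6*√530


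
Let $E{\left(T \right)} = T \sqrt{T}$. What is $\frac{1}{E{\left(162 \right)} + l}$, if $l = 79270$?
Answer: $\frac{39635}{3139740686} - \frac{729 \sqrt{2}}{3139740686} \approx 1.2295 \cdot 10^{-5}$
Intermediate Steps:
$E{\left(T \right)} = T^{\frac{3}{2}}$
$\frac{1}{E{\left(162 \right)} + l} = \frac{1}{162^{\frac{3}{2}} + 79270} = \frac{1}{1458 \sqrt{2} + 79270} = \frac{1}{79270 + 1458 \sqrt{2}}$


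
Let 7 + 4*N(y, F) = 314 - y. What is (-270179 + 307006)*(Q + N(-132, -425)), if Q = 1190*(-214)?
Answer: -37497288227/4 ≈ -9.3743e+9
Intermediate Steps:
Q = -254660
N(y, F) = 307/4 - y/4 (N(y, F) = -7/4 + (314 - y)/4 = -7/4 + (157/2 - y/4) = 307/4 - y/4)
(-270179 + 307006)*(Q + N(-132, -425)) = (-270179 + 307006)*(-254660 + (307/4 - ¼*(-132))) = 36827*(-254660 + (307/4 + 33)) = 36827*(-254660 + 439/4) = 36827*(-1018201/4) = -37497288227/4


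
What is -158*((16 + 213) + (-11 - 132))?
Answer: -13588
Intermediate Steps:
-158*((16 + 213) + (-11 - 132)) = -158*(229 - 143) = -158*86 = -13588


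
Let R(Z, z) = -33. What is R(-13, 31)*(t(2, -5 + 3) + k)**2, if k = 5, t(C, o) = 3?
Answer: -2112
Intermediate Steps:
R(-13, 31)*(t(2, -5 + 3) + k)**2 = -33*(3 + 5)**2 = -33*8**2 = -33*64 = -2112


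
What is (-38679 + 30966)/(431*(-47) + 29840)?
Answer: -7713/9583 ≈ -0.80486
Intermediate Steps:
(-38679 + 30966)/(431*(-47) + 29840) = -7713/(-20257 + 29840) = -7713/9583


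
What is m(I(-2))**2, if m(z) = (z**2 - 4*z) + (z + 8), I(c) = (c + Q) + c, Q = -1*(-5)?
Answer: 36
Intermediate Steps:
Q = 5
I(c) = 5 + 2*c (I(c) = (c + 5) + c = (5 + c) + c = 5 + 2*c)
m(z) = 8 + z**2 - 3*z (m(z) = (z**2 - 4*z) + (8 + z) = 8 + z**2 - 3*z)
m(I(-2))**2 = (8 + (5 + 2*(-2))**2 - 3*(5 + 2*(-2)))**2 = (8 + (5 - 4)**2 - 3*(5 - 4))**2 = (8 + 1**2 - 3*1)**2 = (8 + 1 - 3)**2 = 6**2 = 36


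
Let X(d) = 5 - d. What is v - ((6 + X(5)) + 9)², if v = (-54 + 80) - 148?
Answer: -347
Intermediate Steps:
v = -122 (v = 26 - 148 = -122)
v - ((6 + X(5)) + 9)² = -122 - ((6 + (5 - 1*5)) + 9)² = -122 - ((6 + (5 - 5)) + 9)² = -122 - ((6 + 0) + 9)² = -122 - (6 + 9)² = -122 - 1*15² = -122 - 1*225 = -122 - 225 = -347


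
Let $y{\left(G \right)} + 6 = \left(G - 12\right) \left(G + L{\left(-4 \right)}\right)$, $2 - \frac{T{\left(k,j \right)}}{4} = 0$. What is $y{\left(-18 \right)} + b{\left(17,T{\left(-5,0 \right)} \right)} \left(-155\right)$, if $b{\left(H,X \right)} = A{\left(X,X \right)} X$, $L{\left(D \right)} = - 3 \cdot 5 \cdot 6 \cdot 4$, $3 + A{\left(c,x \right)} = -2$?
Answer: $17534$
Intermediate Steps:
$T{\left(k,j \right)} = 8$ ($T{\left(k,j \right)} = 8 - 0 = 8 + 0 = 8$)
$A{\left(c,x \right)} = -5$ ($A{\left(c,x \right)} = -3 - 2 = -5$)
$L{\left(D \right)} = -360$ ($L{\left(D \right)} = \left(-3\right) 30 \cdot 4 = \left(-90\right) 4 = -360$)
$b{\left(H,X \right)} = - 5 X$
$y{\left(G \right)} = -6 + \left(-360 + G\right) \left(-12 + G\right)$ ($y{\left(G \right)} = -6 + \left(G - 12\right) \left(G - 360\right) = -6 + \left(-12 + G\right) \left(-360 + G\right) = -6 + \left(-360 + G\right) \left(-12 + G\right)$)
$y{\left(-18 \right)} + b{\left(17,T{\left(-5,0 \right)} \right)} \left(-155\right) = \left(4314 + \left(-18\right)^{2} - -6696\right) + \left(-5\right) 8 \left(-155\right) = \left(4314 + 324 + 6696\right) - -6200 = 11334 + 6200 = 17534$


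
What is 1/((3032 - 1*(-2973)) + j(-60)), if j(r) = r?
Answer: 1/5945 ≈ 0.00016821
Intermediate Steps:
1/((3032 - 1*(-2973)) + j(-60)) = 1/((3032 - 1*(-2973)) - 60) = 1/((3032 + 2973) - 60) = 1/(6005 - 60) = 1/5945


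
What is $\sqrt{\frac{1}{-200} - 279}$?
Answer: $\frac{i \sqrt{111602}}{20} \approx 16.703 i$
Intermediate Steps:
$\sqrt{\frac{1}{-200} - 279} = \sqrt{- \frac{1}{200} - 279} = \sqrt{- \frac{55801}{200}} = \frac{i \sqrt{111602}}{20}$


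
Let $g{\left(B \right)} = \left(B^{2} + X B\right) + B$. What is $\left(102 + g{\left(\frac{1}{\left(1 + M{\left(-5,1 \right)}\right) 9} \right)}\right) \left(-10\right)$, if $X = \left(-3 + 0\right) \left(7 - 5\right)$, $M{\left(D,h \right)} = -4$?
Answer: $- \frac{744940}{729} \approx -1021.9$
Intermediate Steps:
$X = -6$ ($X = \left(-3\right) 2 = -6$)
$g{\left(B \right)} = B^{2} - 5 B$ ($g{\left(B \right)} = \left(B^{2} - 6 B\right) + B = B^{2} - 5 B$)
$\left(102 + g{\left(\frac{1}{\left(1 + M{\left(-5,1 \right)}\right) 9} \right)}\right) \left(-10\right) = \left(102 + \frac{1}{\left(1 - 4\right) 9} \left(-5 + \frac{1}{\left(1 - 4\right) 9}\right)\right) \left(-10\right) = \left(102 + \frac{1}{-3} \cdot \frac{1}{9} \left(-5 + \frac{1}{-3} \cdot \frac{1}{9}\right)\right) \left(-10\right) = \left(102 + \left(- \frac{1}{3}\right) \frac{1}{9} \left(-5 - \frac{1}{27}\right)\right) \left(-10\right) = \left(102 - \frac{-5 - \frac{1}{27}}{27}\right) \left(-10\right) = \left(102 - - \frac{136}{729}\right) \left(-10\right) = \left(102 + \frac{136}{729}\right) \left(-10\right) = \frac{74494}{729} \left(-10\right) = - \frac{744940}{729}$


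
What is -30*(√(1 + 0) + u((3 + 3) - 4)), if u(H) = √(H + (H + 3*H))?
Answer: -30 - 30*√10 ≈ -124.87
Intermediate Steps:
u(H) = √5*√H (u(H) = √(H + 4*H) = √(5*H) = √5*√H)
-30*(√(1 + 0) + u((3 + 3) - 4)) = -30*(√(1 + 0) + √5*√((3 + 3) - 4)) = -30*(√1 + √5*√(6 - 4)) = -30*(1 + √5*√2) = -30*(1 + √10) = -30 - 30*√10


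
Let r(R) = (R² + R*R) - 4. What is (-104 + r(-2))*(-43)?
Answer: 4300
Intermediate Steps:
r(R) = -4 + 2*R² (r(R) = (R² + R²) - 4 = 2*R² - 4 = -4 + 2*R²)
(-104 + r(-2))*(-43) = (-104 + (-4 + 2*(-2)²))*(-43) = (-104 + (-4 + 2*4))*(-43) = (-104 + (-4 + 8))*(-43) = (-104 + 4)*(-43) = -100*(-43) = 4300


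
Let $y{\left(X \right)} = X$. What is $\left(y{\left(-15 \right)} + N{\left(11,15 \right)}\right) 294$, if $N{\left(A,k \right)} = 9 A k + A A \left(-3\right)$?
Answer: $325458$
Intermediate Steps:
$N{\left(A,k \right)} = - 3 A^{2} + 9 A k$ ($N{\left(A,k \right)} = 9 A k + A^{2} \left(-3\right) = 9 A k - 3 A^{2} = - 3 A^{2} + 9 A k$)
$\left(y{\left(-15 \right)} + N{\left(11,15 \right)}\right) 294 = \left(-15 + 3 \cdot 11 \left(\left(-1\right) 11 + 3 \cdot 15\right)\right) 294 = \left(-15 + 3 \cdot 11 \left(-11 + 45\right)\right) 294 = \left(-15 + 3 \cdot 11 \cdot 34\right) 294 = \left(-15 + 1122\right) 294 = 1107 \cdot 294 = 325458$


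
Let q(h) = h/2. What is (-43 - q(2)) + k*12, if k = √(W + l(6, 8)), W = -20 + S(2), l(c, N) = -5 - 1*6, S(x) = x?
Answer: -44 + 12*I*√29 ≈ -44.0 + 64.622*I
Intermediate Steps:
q(h) = h/2 (q(h) = h*(½) = h/2)
l(c, N) = -11 (l(c, N) = -5 - 6 = -11)
W = -18 (W = -20 + 2 = -18)
k = I*√29 (k = √(-18 - 11) = √(-29) = I*√29 ≈ 5.3852*I)
(-43 - q(2)) + k*12 = (-43 - 2/2) + (I*√29)*12 = (-43 - 1*1) + 12*I*√29 = (-43 - 1) + 12*I*√29 = -44 + 12*I*√29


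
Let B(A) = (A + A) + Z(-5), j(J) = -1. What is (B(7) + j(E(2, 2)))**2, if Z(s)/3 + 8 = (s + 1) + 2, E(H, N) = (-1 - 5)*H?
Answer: 289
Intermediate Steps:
E(H, N) = -6*H
Z(s) = -15 + 3*s (Z(s) = -24 + 3*((s + 1) + 2) = -24 + 3*((1 + s) + 2) = -24 + 3*(3 + s) = -24 + (9 + 3*s) = -15 + 3*s)
B(A) = -30 + 2*A (B(A) = (A + A) + (-15 + 3*(-5)) = 2*A + (-15 - 15) = 2*A - 30 = -30 + 2*A)
(B(7) + j(E(2, 2)))**2 = ((-30 + 2*7) - 1)**2 = ((-30 + 14) - 1)**2 = (-16 - 1)**2 = (-17)**2 = 289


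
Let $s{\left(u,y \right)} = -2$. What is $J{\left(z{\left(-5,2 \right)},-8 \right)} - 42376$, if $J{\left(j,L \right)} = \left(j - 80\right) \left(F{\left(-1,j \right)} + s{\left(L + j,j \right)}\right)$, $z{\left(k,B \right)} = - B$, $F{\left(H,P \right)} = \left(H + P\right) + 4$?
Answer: $-42294$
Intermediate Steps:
$F{\left(H,P \right)} = 4 + H + P$
$J{\left(j,L \right)} = \left(1 + j\right) \left(-80 + j\right)$ ($J{\left(j,L \right)} = \left(j - 80\right) \left(\left(4 - 1 + j\right) - 2\right) = \left(-80 + j\right) \left(\left(3 + j\right) - 2\right) = \left(-80 + j\right) \left(1 + j\right) = \left(1 + j\right) \left(-80 + j\right)$)
$J{\left(z{\left(-5,2 \right)},-8 \right)} - 42376 = \left(-80 + \left(\left(-1\right) 2\right)^{2} - 79 \left(\left(-1\right) 2\right)\right) - 42376 = \left(-80 + \left(-2\right)^{2} - -158\right) - 42376 = \left(-80 + 4 + 158\right) - 42376 = 82 - 42376 = -42294$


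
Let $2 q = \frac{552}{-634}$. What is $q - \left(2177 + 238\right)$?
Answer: $- \frac{765693}{317} \approx -2415.4$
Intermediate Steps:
$q = - \frac{138}{317}$ ($q = \frac{552 \frac{1}{-634}}{2} = \frac{552 \left(- \frac{1}{634}\right)}{2} = \frac{1}{2} \left(- \frac{276}{317}\right) = - \frac{138}{317} \approx -0.43533$)
$q - \left(2177 + 238\right) = - \frac{138}{317} - \left(2177 + 238\right) = - \frac{138}{317} - 2415 = - \frac{765693}{317}$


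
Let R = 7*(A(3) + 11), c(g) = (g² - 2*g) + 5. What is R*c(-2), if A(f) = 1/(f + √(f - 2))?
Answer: 4095/4 ≈ 1023.8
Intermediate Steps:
A(f) = 1/(f + √(-2 + f))
c(g) = 5 + g² - 2*g
R = 315/4 (R = 7*(1/(3 + √(-2 + 3)) + 11) = 7*(1/(3 + √1) + 11) = 7*(1/(3 + 1) + 11) = 7*(1/4 + 11) = 7*(¼ + 11) = 7*(45/4) = 315/4 ≈ 78.750)
R*c(-2) = 315*(5 + (-2)² - 2*(-2))/4 = 315*(5 + 4 + 4)/4 = (315/4)*13 = 4095/4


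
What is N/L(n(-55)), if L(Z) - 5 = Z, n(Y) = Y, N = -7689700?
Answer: 153794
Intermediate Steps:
L(Z) = 5 + Z
N/L(n(-55)) = -7689700/(5 - 55) = -7689700/(-50) = -7689700*(-1/50) = 153794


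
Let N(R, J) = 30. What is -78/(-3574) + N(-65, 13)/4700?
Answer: 23691/839890 ≈ 0.028207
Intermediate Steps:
-78/(-3574) + N(-65, 13)/4700 = -78/(-3574) + 30/4700 = -78*(-1/3574) + 30*(1/4700) = 39/1787 + 3/470 = 23691/839890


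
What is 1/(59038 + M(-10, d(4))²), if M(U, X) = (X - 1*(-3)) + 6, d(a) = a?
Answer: 1/59207 ≈ 1.6890e-5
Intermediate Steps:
M(U, X) = 9 + X (M(U, X) = (X + 3) + 6 = (3 + X) + 6 = 9 + X)
1/(59038 + M(-10, d(4))²) = 1/(59038 + (9 + 4)²) = 1/(59038 + 13²) = 1/(59038 + 169) = 1/59207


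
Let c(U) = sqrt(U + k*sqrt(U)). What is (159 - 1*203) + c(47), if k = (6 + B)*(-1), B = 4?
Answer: -44 + sqrt(47 - 10*sqrt(47)) ≈ -44.0 + 4.6429*I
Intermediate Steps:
k = -10 (k = (6 + 4)*(-1) = 10*(-1) = -10)
c(U) = sqrt(U - 10*sqrt(U))
(159 - 1*203) + c(47) = (159 - 1*203) + sqrt(47 - 10*sqrt(47)) = (159 - 203) + sqrt(47 - 10*sqrt(47)) = -44 + sqrt(47 - 10*sqrt(47))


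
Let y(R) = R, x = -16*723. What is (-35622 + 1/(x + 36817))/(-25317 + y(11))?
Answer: 899419877/638951194 ≈ 1.4076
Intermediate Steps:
x = -11568
(-35622 + 1/(x + 36817))/(-25317 + y(11)) = (-35622 + 1/(-11568 + 36817))/(-25317 + 11) = (-35622 + 1/25249)/(-25306) = (-35622 + 1/25249)*(-1/25306) = -899419877/25249*(-1/25306) = 899419877/638951194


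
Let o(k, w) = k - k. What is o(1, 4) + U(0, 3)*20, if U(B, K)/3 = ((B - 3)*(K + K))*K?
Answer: -3240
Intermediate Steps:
o(k, w) = 0
U(B, K) = 6*K²*(-3 + B) (U(B, K) = 3*(((B - 3)*(K + K))*K) = 3*(((-3 + B)*(2*K))*K) = 3*((2*K*(-3 + B))*K) = 3*(2*K²*(-3 + B)) = 6*K²*(-3 + B))
o(1, 4) + U(0, 3)*20 = 0 + (6*3²*(-3 + 0))*20 = 0 + (6*9*(-3))*20 = 0 - 162*20 = 0 - 3240 = -3240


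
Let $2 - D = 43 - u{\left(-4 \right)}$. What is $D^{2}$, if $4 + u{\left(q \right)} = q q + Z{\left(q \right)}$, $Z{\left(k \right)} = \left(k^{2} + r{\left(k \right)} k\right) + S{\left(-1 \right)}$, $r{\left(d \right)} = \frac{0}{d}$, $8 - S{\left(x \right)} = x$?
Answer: $16$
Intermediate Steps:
$S{\left(x \right)} = 8 - x$
$r{\left(d \right)} = 0$
$Z{\left(k \right)} = 9 + k^{2}$ ($Z{\left(k \right)} = \left(k^{2} + 0 k\right) + \left(8 - -1\right) = \left(k^{2} + 0\right) + \left(8 + 1\right) = k^{2} + 9 = 9 + k^{2}$)
$u{\left(q \right)} = 5 + 2 q^{2}$ ($u{\left(q \right)} = -4 + \left(q q + \left(9 + q^{2}\right)\right) = -4 + \left(q^{2} + \left(9 + q^{2}\right)\right) = -4 + \left(9 + 2 q^{2}\right) = 5 + 2 q^{2}$)
$D = -4$ ($D = 2 - \left(43 - \left(5 + 2 \left(-4\right)^{2}\right)\right) = 2 - \left(43 - \left(5 + 2 \cdot 16\right)\right) = 2 - \left(43 - \left(5 + 32\right)\right) = 2 - \left(43 - 37\right) = 2 - 6 = -4$)
$D^{2} = \left(-4\right)^{2} = 16$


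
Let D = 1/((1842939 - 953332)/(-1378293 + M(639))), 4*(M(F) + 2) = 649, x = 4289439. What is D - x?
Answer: -15263665354423/3558428 ≈ -4.2894e+6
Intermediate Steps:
M(F) = 641/4 (M(F) = -2 + (¼)*649 = -2 + 649/4 = 641/4)
D = -5512531/3558428 (D = 1/((1842939 - 953332)/(-1378293 + 641/4)) = 1/(889607/(-5512531/4)) = 1/(889607*(-4/5512531)) = 1/(-3558428/5512531) = -5512531/3558428 ≈ -1.5491)
D - x = -5512531/3558428 - 1*4289439 = -5512531/3558428 - 4289439 = -15263665354423/3558428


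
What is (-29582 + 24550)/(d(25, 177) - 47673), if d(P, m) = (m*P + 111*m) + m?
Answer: 629/2928 ≈ 0.21482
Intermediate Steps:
d(P, m) = 112*m + P*m (d(P, m) = (P*m + 111*m) + m = (111*m + P*m) + m = 112*m + P*m)
(-29582 + 24550)/(d(25, 177) - 47673) = (-29582 + 24550)/(177*(112 + 25) - 47673) = -5032/(177*137 - 47673) = -5032/(24249 - 47673) = -5032/(-23424) = -5032*(-1/23424) = 629/2928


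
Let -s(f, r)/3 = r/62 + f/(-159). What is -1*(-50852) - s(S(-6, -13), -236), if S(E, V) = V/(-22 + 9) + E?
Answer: 83531229/1643 ≈ 50841.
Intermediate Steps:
S(E, V) = E - V/13 (S(E, V) = V/(-13) + E = -V/13 + E = E - V/13)
s(f, r) = -3*r/62 + f/53 (s(f, r) = -3*(r/62 + f/(-159)) = -3*(r*(1/62) + f*(-1/159)) = -3*(r/62 - f/159) = -3*(-f/159 + r/62) = -3*r/62 + f/53)
-1*(-50852) - s(S(-6, -13), -236) = -1*(-50852) - (-3/62*(-236) + (-6 - 1/13*(-13))/53) = 50852 - (354/31 + (-6 + 1)/53) = 50852 - (354/31 + (1/53)*(-5)) = 50852 - (354/31 - 5/53) = 50852 - 1*18607/1643 = 50852 - 18607/1643 = 83531229/1643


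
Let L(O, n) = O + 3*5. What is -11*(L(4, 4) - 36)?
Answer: 187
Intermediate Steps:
L(O, n) = 15 + O (L(O, n) = O + 15 = 15 + O)
-11*(L(4, 4) - 36) = -11*((15 + 4) - 36) = -11*(19 - 36) = -11*(-17) = 187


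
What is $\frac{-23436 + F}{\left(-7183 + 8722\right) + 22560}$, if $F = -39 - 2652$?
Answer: $- \frac{8709}{8033} \approx -1.0842$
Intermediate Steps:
$F = -2691$ ($F = -39 - 2652 = -2691$)
$\frac{-23436 + F}{\left(-7183 + 8722\right) + 22560} = \frac{-23436 - 2691}{\left(-7183 + 8722\right) + 22560} = - \frac{26127}{1539 + 22560} = - \frac{26127}{24099} = \left(-26127\right) \frac{1}{24099} = - \frac{8709}{8033}$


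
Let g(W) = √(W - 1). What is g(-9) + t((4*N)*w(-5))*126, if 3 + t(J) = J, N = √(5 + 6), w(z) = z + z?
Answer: -378 - 5040*√11 + I*√10 ≈ -17094.0 + 3.1623*I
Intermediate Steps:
w(z) = 2*z
g(W) = √(-1 + W)
N = √11 ≈ 3.3166
t(J) = -3 + J
g(-9) + t((4*N)*w(-5))*126 = √(-1 - 9) + (-3 + (4*√11)*(2*(-5)))*126 = √(-10) + (-3 + (4*√11)*(-10))*126 = I*√10 + (-3 - 40*√11)*126 = I*√10 + (-378 - 5040*√11) = -378 - 5040*√11 + I*√10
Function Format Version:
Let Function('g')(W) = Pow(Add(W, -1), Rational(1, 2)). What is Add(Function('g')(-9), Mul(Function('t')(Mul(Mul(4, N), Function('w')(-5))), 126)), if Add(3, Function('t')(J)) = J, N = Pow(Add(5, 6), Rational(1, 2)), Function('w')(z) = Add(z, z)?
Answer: Add(-378, Mul(-5040, Pow(11, Rational(1, 2))), Mul(I, Pow(10, Rational(1, 2)))) ≈ Add(-17094., Mul(3.1623, I))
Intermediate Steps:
Function('w')(z) = Mul(2, z)
Function('g')(W) = Pow(Add(-1, W), Rational(1, 2))
N = Pow(11, Rational(1, 2)) ≈ 3.3166
Function('t')(J) = Add(-3, J)
Add(Function('g')(-9), Mul(Function('t')(Mul(Mul(4, N), Function('w')(-5))), 126)) = Add(Pow(Add(-1, -9), Rational(1, 2)), Mul(Add(-3, Mul(Mul(4, Pow(11, Rational(1, 2))), Mul(2, -5))), 126)) = Add(Pow(-10, Rational(1, 2)), Mul(Add(-3, Mul(Mul(4, Pow(11, Rational(1, 2))), -10)), 126)) = Add(Mul(I, Pow(10, Rational(1, 2))), Mul(Add(-3, Mul(-40, Pow(11, Rational(1, 2)))), 126)) = Add(Mul(I, Pow(10, Rational(1, 2))), Add(-378, Mul(-5040, Pow(11, Rational(1, 2))))) = Add(-378, Mul(-5040, Pow(11, Rational(1, 2))), Mul(I, Pow(10, Rational(1, 2))))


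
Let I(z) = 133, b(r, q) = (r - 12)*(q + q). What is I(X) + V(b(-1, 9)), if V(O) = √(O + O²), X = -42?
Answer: 133 + 3*√6058 ≈ 366.50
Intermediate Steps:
b(r, q) = 2*q*(-12 + r) (b(r, q) = (-12 + r)*(2*q) = 2*q*(-12 + r))
I(X) + V(b(-1, 9)) = 133 + √((2*9*(-12 - 1))*(1 + 2*9*(-12 - 1))) = 133 + √((2*9*(-13))*(1 + 2*9*(-13))) = 133 + √(-234*(1 - 234)) = 133 + √(-234*(-233)) = 133 + √54522 = 133 + 3*√6058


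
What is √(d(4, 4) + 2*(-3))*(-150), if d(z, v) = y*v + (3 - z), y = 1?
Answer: -150*I*√3 ≈ -259.81*I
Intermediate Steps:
d(z, v) = 3 + v - z (d(z, v) = 1*v + (3 - z) = v + (3 - z) = 3 + v - z)
√(d(4, 4) + 2*(-3))*(-150) = √((3 + 4 - 1*4) + 2*(-3))*(-150) = √((3 + 4 - 4) - 6)*(-150) = √(3 - 6)*(-150) = √(-3)*(-150) = (I*√3)*(-150) = -150*I*√3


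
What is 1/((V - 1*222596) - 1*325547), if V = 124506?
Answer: -1/423637 ≈ -2.3605e-6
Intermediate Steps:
1/((V - 1*222596) - 1*325547) = 1/((124506 - 1*222596) - 1*325547) = 1/((124506 - 222596) - 325547) = 1/(-98090 - 325547) = 1/(-423637) = -1/423637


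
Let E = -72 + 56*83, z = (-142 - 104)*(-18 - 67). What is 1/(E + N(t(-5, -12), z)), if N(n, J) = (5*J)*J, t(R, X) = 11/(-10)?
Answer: 1/2186145076 ≈ 4.5743e-10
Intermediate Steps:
t(R, X) = -11/10 (t(R, X) = 11*(-⅒) = -11/10)
z = 20910 (z = -246*(-85) = 20910)
N(n, J) = 5*J²
E = 4576 (E = -72 + 4648 = 4576)
1/(E + N(t(-5, -12), z)) = 1/(4576 + 5*20910²) = 1/(4576 + 5*437228100) = 1/(4576 + 2186140500) = 1/2186145076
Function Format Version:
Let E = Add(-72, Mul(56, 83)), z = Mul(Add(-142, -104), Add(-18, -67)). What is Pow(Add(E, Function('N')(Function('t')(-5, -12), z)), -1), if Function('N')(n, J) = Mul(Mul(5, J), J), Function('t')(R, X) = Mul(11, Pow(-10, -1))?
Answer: Rational(1, 2186145076) ≈ 4.5743e-10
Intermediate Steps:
Function('t')(R, X) = Rational(-11, 10) (Function('t')(R, X) = Mul(11, Rational(-1, 10)) = Rational(-11, 10))
z = 20910 (z = Mul(-246, -85) = 20910)
Function('N')(n, J) = Mul(5, Pow(J, 2))
E = 4576 (E = Add(-72, 4648) = 4576)
Pow(Add(E, Function('N')(Function('t')(-5, -12), z)), -1) = Pow(Add(4576, Mul(5, Pow(20910, 2))), -1) = Pow(Add(4576, Mul(5, 437228100)), -1) = Pow(Add(4576, 2186140500), -1) = Pow(2186145076, -1) = Rational(1, 2186145076)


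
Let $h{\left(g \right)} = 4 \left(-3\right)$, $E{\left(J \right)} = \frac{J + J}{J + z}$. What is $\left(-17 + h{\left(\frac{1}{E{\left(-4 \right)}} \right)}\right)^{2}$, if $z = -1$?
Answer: $841$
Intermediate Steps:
$E{\left(J \right)} = \frac{2 J}{-1 + J}$ ($E{\left(J \right)} = \frac{J + J}{J - 1} = \frac{2 J}{-1 + J}$)
$h{\left(g \right)} = -12$
$\left(-17 + h{\left(\frac{1}{E{\left(-4 \right)}} \right)}\right)^{2} = \left(-17 - 12\right)^{2} = \left(-29\right)^{2} = 841$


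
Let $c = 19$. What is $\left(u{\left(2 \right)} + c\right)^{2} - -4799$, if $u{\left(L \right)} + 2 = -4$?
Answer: $4968$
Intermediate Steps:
$u{\left(L \right)} = -6$ ($u{\left(L \right)} = -2 - 4 = -6$)
$\left(u{\left(2 \right)} + c\right)^{2} - -4799 = \left(-6 + 19\right)^{2} - -4799 = 13^{2} + 4799 = 169 + 4799 = 4968$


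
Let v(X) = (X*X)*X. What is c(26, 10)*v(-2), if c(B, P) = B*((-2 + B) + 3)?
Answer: -5616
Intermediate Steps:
c(B, P) = B*(1 + B)
v(X) = X**3 (v(X) = X**2*X = X**3)
c(26, 10)*v(-2) = (26*(1 + 26))*(-2)**3 = (26*27)*(-8) = 702*(-8) = -5616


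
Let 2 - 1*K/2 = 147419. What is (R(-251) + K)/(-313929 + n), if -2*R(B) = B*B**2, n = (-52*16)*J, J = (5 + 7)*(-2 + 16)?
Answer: -15223583/907410 ≈ -16.777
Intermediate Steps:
J = 168 (J = 12*14 = 168)
n = -139776 (n = -52*16*168 = -832*168 = -139776)
R(B) = -B**3/2 (R(B) = -B*B**2/2 = -B**3/2)
K = -294834 (K = 4 - 2*147419 = 4 - 294838 = -294834)
(R(-251) + K)/(-313929 + n) = (-1/2*(-251)**3 - 294834)/(-313929 - 139776) = (-1/2*(-15813251) - 294834)/(-453705) = (15813251/2 - 294834)*(-1/453705) = (15223583/2)*(-1/453705) = -15223583/907410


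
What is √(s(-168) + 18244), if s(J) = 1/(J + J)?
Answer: √128729643/84 ≈ 135.07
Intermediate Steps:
s(J) = 1/(2*J)
√(s(-168) + 18244) = √((½)/(-168) + 18244) = √((½)*(-1/168) + 18244) = √(-1/336 + 18244) = √(6129983/336) = √128729643/84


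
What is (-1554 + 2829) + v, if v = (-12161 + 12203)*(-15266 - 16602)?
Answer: -1337181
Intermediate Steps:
v = -1338456 (v = 42*(-31868) = -1338456)
(-1554 + 2829) + v = (-1554 + 2829) - 1338456 = 1275 - 1338456 = -1337181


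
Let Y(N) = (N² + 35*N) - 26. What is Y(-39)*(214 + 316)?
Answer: 68900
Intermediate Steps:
Y(N) = -26 + N² + 35*N
Y(-39)*(214 + 316) = (-26 + (-39)² + 35*(-39))*(214 + 316) = (-26 + 1521 - 1365)*530 = 130*530 = 68900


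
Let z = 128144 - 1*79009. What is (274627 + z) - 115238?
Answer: 208524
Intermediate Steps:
z = 49135 (z = 128144 - 79009 = 49135)
(274627 + z) - 115238 = (274627 + 49135) - 115238 = 323762 - 115238 = 208524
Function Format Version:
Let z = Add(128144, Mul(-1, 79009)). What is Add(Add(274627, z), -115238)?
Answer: 208524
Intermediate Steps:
z = 49135 (z = Add(128144, -79009) = 49135)
Add(Add(274627, z), -115238) = Add(Add(274627, 49135), -115238) = Add(323762, -115238) = 208524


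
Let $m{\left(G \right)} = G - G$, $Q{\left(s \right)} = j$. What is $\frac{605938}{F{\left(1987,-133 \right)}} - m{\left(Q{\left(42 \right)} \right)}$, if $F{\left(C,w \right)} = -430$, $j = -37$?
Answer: $- \frac{302969}{215} \approx -1409.2$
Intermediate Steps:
$Q{\left(s \right)} = -37$
$m{\left(G \right)} = 0$
$\frac{605938}{F{\left(1987,-133 \right)}} - m{\left(Q{\left(42 \right)} \right)} = \frac{605938}{-430} - 0 = 605938 \left(- \frac{1}{430}\right) + 0 = - \frac{302969}{215} + 0 = - \frac{302969}{215}$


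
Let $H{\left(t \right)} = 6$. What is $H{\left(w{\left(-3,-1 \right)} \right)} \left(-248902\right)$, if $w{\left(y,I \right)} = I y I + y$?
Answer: $-1493412$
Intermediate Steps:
$w{\left(y,I \right)} = y + y I^{2}$ ($w{\left(y,I \right)} = y I^{2} + y = y + y I^{2}$)
$H{\left(w{\left(-3,-1 \right)} \right)} \left(-248902\right) = 6 \left(-248902\right) = -1493412$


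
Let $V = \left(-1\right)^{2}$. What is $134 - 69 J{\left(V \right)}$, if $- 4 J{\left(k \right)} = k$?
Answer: $\frac{605}{4} \approx 151.25$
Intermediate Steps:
$V = 1$
$J{\left(k \right)} = - \frac{k}{4}$
$134 - 69 J{\left(V \right)} = 134 - 69 \left(\left(- \frac{1}{4}\right) 1\right) = 134 - - \frac{69}{4} = 134 + \frac{69}{4} = \frac{605}{4}$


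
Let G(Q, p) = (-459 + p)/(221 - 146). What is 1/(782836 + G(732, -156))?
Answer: 5/3914139 ≈ 1.2774e-6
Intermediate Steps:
G(Q, p) = -153/25 + p/75 (G(Q, p) = (-459 + p)/75 = (-459 + p)*(1/75) = -153/25 + p/75)
1/(782836 + G(732, -156)) = 1/(782836 + (-153/25 + (1/75)*(-156))) = 1/(782836 + (-153/25 - 52/25)) = 1/(782836 - 41/5) = 1/(3914139/5) = 5/3914139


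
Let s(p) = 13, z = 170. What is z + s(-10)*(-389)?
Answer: -4887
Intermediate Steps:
z + s(-10)*(-389) = 170 + 13*(-389) = 170 - 5057 = -4887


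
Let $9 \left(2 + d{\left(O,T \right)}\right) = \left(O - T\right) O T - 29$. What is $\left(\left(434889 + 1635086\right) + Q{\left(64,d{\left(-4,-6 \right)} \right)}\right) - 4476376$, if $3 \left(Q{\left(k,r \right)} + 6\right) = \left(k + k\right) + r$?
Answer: $- \frac{64971836}{27} \approx -2.4064 \cdot 10^{6}$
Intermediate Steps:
$d{\left(O,T \right)} = - \frac{47}{9} + \frac{O T \left(O - T\right)}{9}$ ($d{\left(O,T \right)} = -2 + \frac{\left(O - T\right) O T - 29}{9} = -2 + \frac{O \left(O - T\right) T - 29}{9} = -2 + \frac{O T \left(O - T\right) - 29}{9} = -2 + \frac{-29 + O T \left(O - T\right)}{9} = -2 + \left(- \frac{29}{9} + \frac{O T \left(O - T\right)}{9}\right) = - \frac{47}{9} + \frac{O T \left(O - T\right)}{9}$)
$Q{\left(k,r \right)} = -6 + \frac{r}{3} + \frac{2 k}{3}$ ($Q{\left(k,r \right)} = -6 + \frac{\left(k + k\right) + r}{3} = -6 + \frac{2 k + r}{3} = -6 + \frac{r + 2 k}{3} = -6 + \left(\frac{r}{3} + \frac{2 k}{3}\right) = -6 + \frac{r}{3} + \frac{2 k}{3}$)
$\left(\left(434889 + 1635086\right) + Q{\left(64,d{\left(-4,-6 \right)} \right)}\right) - 4476376 = \left(\left(434889 + 1635086\right) + \left(-6 + \frac{- \frac{47}{9} - - \frac{4 \left(-6\right)^{2}}{9} + \frac{1}{9} \left(-6\right) \left(-4\right)^{2}}{3} + \frac{2}{3} \cdot 64\right)\right) - 4476376 = \left(2069975 + \left(-6 + \frac{- \frac{47}{9} - \left(- \frac{4}{9}\right) 36 + \frac{1}{9} \left(-6\right) 16}{3} + \frac{128}{3}\right)\right) - 4476376 = \left(2069975 + \left(-6 + \frac{- \frac{47}{9} + 16 - \frac{32}{3}}{3} + \frac{128}{3}\right)\right) - 4476376 = \left(2069975 + \left(-6 + \frac{1}{3} \cdot \frac{1}{9} + \frac{128}{3}\right)\right) - 4476376 = \left(2069975 + \left(-6 + \frac{1}{27} + \frac{128}{3}\right)\right) - 4476376 = \left(2069975 + \frac{991}{27}\right) - 4476376 = \frac{55890316}{27} - 4476376 = - \frac{64971836}{27}$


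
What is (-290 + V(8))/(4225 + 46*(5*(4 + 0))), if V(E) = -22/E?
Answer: -1171/20580 ≈ -0.056900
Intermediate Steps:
(-290 + V(8))/(4225 + 46*(5*(4 + 0))) = (-290 - 22/8)/(4225 + 46*(5*(4 + 0))) = (-290 - 22*⅛)/(4225 + 46*(5*4)) = (-290 - 11/4)/(4225 + 46*20) = -1171/(4*(4225 + 920)) = -1171/4/5145 = -1171/4*1/5145 = -1171/20580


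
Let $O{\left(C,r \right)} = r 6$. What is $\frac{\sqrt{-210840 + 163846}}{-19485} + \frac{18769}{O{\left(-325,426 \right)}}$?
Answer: $\frac{18769}{2556} - \frac{i \sqrt{46994}}{19485} \approx 7.3431 - 0.011126 i$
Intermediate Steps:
$O{\left(C,r \right)} = 6 r$
$\frac{\sqrt{-210840 + 163846}}{-19485} + \frac{18769}{O{\left(-325,426 \right)}} = \frac{\sqrt{-210840 + 163846}}{-19485} + \frac{18769}{6 \cdot 426} = \sqrt{-46994} \left(- \frac{1}{19485}\right) + \frac{18769}{2556} = i \sqrt{46994} \left(- \frac{1}{19485}\right) + 18769 \cdot \frac{1}{2556} = - \frac{i \sqrt{46994}}{19485} + \frac{18769}{2556} = \frac{18769}{2556} - \frac{i \sqrt{46994}}{19485}$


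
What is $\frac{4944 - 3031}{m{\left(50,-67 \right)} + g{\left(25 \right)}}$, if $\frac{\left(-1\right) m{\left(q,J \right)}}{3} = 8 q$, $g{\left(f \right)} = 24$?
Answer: $- \frac{1913}{1176} \approx -1.6267$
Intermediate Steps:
$m{\left(q,J \right)} = - 24 q$ ($m{\left(q,J \right)} = - 3 \cdot 8 q = - 24 q$)
$\frac{4944 - 3031}{m{\left(50,-67 \right)} + g{\left(25 \right)}} = \frac{4944 - 3031}{\left(-24\right) 50 + 24} = \frac{1913}{-1200 + 24} = \frac{1913}{-1176} = 1913 \left(- \frac{1}{1176}\right) = - \frac{1913}{1176}$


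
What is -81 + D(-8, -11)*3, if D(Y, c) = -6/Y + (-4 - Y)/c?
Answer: -3513/44 ≈ -79.841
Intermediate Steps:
D(Y, c) = -6/Y + (-4 - Y)/c
-81 + D(-8, -11)*3 = -81 + (-6/(-8) - 4/(-11) - 1*(-8)/(-11))*3 = -81 + (-6*(-⅛) - 4*(-1/11) - 1*(-8)*(-1/11))*3 = -81 + (¾ + 4/11 - 8/11)*3 = -81 + (17/44)*3 = -81 + 51/44 = -3513/44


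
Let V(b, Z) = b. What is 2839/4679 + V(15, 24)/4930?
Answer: 2813291/4613494 ≈ 0.60980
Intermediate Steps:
2839/4679 + V(15, 24)/4930 = 2839/4679 + 15/4930 = 2839*(1/4679) + 15*(1/4930) = 2839/4679 + 3/986 = 2813291/4613494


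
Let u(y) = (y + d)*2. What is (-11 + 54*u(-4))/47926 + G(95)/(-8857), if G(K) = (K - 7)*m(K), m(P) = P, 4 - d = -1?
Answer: -399802231/424480582 ≈ -0.94186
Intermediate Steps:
d = 5 (d = 4 - 1*(-1) = 4 + 1 = 5)
u(y) = 10 + 2*y (u(y) = (y + 5)*2 = (5 + y)*2 = 10 + 2*y)
G(K) = K*(-7 + K) (G(K) = (K - 7)*K = (-7 + K)*K = K*(-7 + K))
(-11 + 54*u(-4))/47926 + G(95)/(-8857) = (-11 + 54*(10 + 2*(-4)))/47926 + (95*(-7 + 95))/(-8857) = (-11 + 54*(10 - 8))*(1/47926) + (95*88)*(-1/8857) = (-11 + 54*2)*(1/47926) + 8360*(-1/8857) = (-11 + 108)*(1/47926) - 8360/8857 = 97*(1/47926) - 8360/8857 = 97/47926 - 8360/8857 = -399802231/424480582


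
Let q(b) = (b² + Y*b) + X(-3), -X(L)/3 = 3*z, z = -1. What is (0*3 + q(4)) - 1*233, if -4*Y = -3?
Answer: -205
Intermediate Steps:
X(L) = 9 (X(L) = -9*(-1) = -3*(-3) = 9)
Y = ¾ (Y = -¼*(-3) = ¾ ≈ 0.75000)
q(b) = 9 + b² + 3*b/4 (q(b) = (b² + 3*b/4) + 9 = 9 + b² + 3*b/4)
(0*3 + q(4)) - 1*233 = (0*3 + (9 + 4² + (¾)*4)) - 1*233 = (0 + (9 + 16 + 3)) - 233 = (0 + 28) - 233 = 28 - 233 = -205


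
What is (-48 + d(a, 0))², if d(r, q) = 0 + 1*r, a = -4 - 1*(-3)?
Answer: 2401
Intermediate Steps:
a = -1 (a = -4 + 3 = -1)
d(r, q) = r (d(r, q) = 0 + r = r)
(-48 + d(a, 0))² = (-48 - 1)² = (-49)² = 2401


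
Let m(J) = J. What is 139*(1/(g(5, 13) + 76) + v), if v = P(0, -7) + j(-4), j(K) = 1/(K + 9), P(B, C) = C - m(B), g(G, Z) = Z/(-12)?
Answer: -4240334/4495 ≈ -943.34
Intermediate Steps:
g(G, Z) = -Z/12 (g(G, Z) = Z*(-1/12) = -Z/12)
P(B, C) = C - B
j(K) = 1/(9 + K)
v = -34/5 (v = (-7 - 1*0) + 1/(9 - 4) = (-7 + 0) + 1/5 = -7 + 1/5 = -34/5 ≈ -6.8000)
139*(1/(g(5, 13) + 76) + v) = 139*(1/(-1/12*13 + 76) - 34/5) = 139*(1/(-13/12 + 76) - 34/5) = 139*(1/(899/12) - 34/5) = 139*(12/899 - 34/5) = 139*(-30506/4495) = -4240334/4495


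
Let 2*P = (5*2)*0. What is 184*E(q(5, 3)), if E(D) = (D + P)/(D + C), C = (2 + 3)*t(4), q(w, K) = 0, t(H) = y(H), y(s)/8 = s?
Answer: 0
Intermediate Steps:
y(s) = 8*s
t(H) = 8*H
C = 160 (C = (2 + 3)*(8*4) = 5*32 = 160)
P = 0 (P = ((5*2)*0)/2 = (10*0)/2 = (1/2)*0 = 0)
E(D) = D/(160 + D) (E(D) = (D + 0)/(D + 160) = D/(160 + D))
184*E(q(5, 3)) = 184*(0/(160 + 0)) = 184*(0/160) = 184*(0*(1/160)) = 184*0 = 0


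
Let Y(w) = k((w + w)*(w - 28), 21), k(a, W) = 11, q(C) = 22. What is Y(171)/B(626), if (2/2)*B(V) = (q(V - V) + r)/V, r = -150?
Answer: -3443/64 ≈ -53.797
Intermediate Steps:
Y(w) = 11
B(V) = -128/V (B(V) = (22 - 150)/V = -128/V)
Y(171)/B(626) = 11/((-128/626)) = 11/((-128*1/626)) = 11/(-64/313) = 11*(-313/64) = -3443/64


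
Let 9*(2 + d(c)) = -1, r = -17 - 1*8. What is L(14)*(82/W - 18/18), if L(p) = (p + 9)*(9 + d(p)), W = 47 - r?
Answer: 3565/162 ≈ 22.006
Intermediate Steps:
r = -25 (r = -17 - 8 = -25)
d(c) = -19/9 (d(c) = -2 + (⅑)*(-1) = -2 - ⅑ = -19/9)
W = 72 (W = 47 - 1*(-25) = 47 + 25 = 72)
L(p) = 62 + 62*p/9 (L(p) = (p + 9)*(9 - 19/9) = (9 + p)*(62/9) = 62 + 62*p/9)
L(14)*(82/W - 18/18) = (62 + (62/9)*14)*(82/72 - 18/18) = (62 + 868/9)*(82*(1/72) - 18*1/18) = 1426*(41/36 - 1)/9 = (1426/9)*(5/36) = 3565/162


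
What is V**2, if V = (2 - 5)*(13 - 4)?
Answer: 729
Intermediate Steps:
V = -27 (V = -3*9 = -27)
V**2 = (-27)**2 = 729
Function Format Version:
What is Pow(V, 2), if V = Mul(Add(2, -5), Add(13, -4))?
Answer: 729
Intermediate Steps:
V = -27 (V = Mul(-3, 9) = -27)
Pow(V, 2) = Pow(-27, 2) = 729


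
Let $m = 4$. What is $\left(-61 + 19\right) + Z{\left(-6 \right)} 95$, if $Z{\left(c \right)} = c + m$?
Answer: $-232$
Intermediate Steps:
$Z{\left(c \right)} = 4 + c$ ($Z{\left(c \right)} = c + 4 = 4 + c$)
$\left(-61 + 19\right) + Z{\left(-6 \right)} 95 = \left(-61 + 19\right) + \left(4 - 6\right) 95 = -42 - 190 = -232$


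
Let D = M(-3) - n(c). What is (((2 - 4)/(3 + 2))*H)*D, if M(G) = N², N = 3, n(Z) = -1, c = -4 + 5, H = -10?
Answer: 40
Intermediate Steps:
c = 1
M(G) = 9 (M(G) = 3² = 9)
D = 10 (D = 9 - 1*(-1) = 9 + 1 = 10)
(((2 - 4)/(3 + 2))*H)*D = (((2 - 4)/(3 + 2))*(-10))*10 = (-2/5*(-10))*10 = (-2*⅕*(-10))*10 = -⅖*(-10)*10 = 4*10 = 40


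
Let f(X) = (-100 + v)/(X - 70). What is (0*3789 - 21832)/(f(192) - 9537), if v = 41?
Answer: 2663504/1163573 ≈ 2.2891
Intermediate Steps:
f(X) = -59/(-70 + X) (f(X) = (-100 + 41)/(X - 70) = -59/(-70 + X))
(0*3789 - 21832)/(f(192) - 9537) = (0*3789 - 21832)/(-59/(-70 + 192) - 9537) = (0 - 21832)/(-59/122 - 9537) = -21832/(-59*1/122 - 9537) = -21832/(-59/122 - 9537) = -21832/(-1163573/122) = -21832*(-122/1163573) = 2663504/1163573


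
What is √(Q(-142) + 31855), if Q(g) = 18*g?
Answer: √29299 ≈ 171.17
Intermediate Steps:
√(Q(-142) + 31855) = √(18*(-142) + 31855) = √(-2556 + 31855) = √29299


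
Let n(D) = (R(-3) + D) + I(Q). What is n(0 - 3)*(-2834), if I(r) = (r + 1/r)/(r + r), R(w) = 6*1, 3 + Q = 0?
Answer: -90688/9 ≈ -10076.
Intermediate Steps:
Q = -3 (Q = -3 + 0 = -3)
R(w) = 6
I(r) = (r + 1/r)/(2*r) (I(r) = (r + 1/r)/((2*r)) = (r + 1/r)*(1/(2*r)) = (r + 1/r)/(2*r))
n(D) = 59/9 + D (n(D) = (6 + D) + (½)*(1 + (-3)²)/(-3)² = (6 + D) + (½)*(⅑)*(1 + 9) = (6 + D) + (½)*(⅑)*10 = (6 + D) + 5/9 = 59/9 + D)
n(0 - 3)*(-2834) = (59/9 + (0 - 3))*(-2834) = (59/9 - 3)*(-2834) = (32/9)*(-2834) = -90688/9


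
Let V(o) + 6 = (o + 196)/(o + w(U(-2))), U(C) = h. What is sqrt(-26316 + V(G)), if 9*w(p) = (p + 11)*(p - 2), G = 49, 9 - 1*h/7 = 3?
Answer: I*sqrt(172633007157)/2561 ≈ 162.24*I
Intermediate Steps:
h = 42 (h = 63 - 7*3 = 63 - 21 = 42)
U(C) = 42
w(p) = (-2 + p)*(11 + p)/9 (w(p) = ((p + 11)*(p - 2))/9 = ((11 + p)*(-2 + p))/9 = ((-2 + p)*(11 + p))/9 = (-2 + p)*(11 + p)/9)
V(o) = -6 + (196 + o)/(2120/9 + o) (V(o) = -6 + (o + 196)/(o + (-22/9 + 42 + (1/9)*42**2)) = -6 + (196 + o)/(o + (-22/9 + 42 + (1/9)*1764)) = -6 + (196 + o)/(o + (-22/9 + 42 + 196)) = -6 + (196 + o)/(o + 2120/9) = -6 + (196 + o)/(2120/9 + o))
sqrt(-26316 + V(G)) = sqrt(-26316 + 3*(-3652 - 15*49)/(2120 + 9*49)) = sqrt(-26316 + 3*(-3652 - 735)/(2120 + 441)) = sqrt(-26316 + 3*(-4387)/2561) = sqrt(-26316 + 3*(1/2561)*(-4387)) = sqrt(-26316 - 13161/2561) = sqrt(-67408437/2561) = I*sqrt(172633007157)/2561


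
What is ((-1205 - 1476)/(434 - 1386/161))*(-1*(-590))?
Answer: -18190585/4892 ≈ -3718.4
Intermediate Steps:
((-1205 - 1476)/(434 - 1386/161))*(-1*(-590)) = -2681/(434 - 1386*1/161)*590 = -2681/(434 - 198/23)*590 = -2681/9784/23*590 = -2681*23/9784*590 = -61663/9784*590 = -18190585/4892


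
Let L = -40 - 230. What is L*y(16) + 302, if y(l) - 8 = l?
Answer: -6178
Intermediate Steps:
L = -270
y(l) = 8 + l
L*y(16) + 302 = -270*(8 + 16) + 302 = -270*24 + 302 = -6480 + 302 = -6178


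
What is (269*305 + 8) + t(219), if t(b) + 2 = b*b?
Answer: 130012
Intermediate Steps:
t(b) = -2 + b² (t(b) = -2 + b*b = -2 + b²)
(269*305 + 8) + t(219) = (269*305 + 8) + (-2 + 219²) = (82045 + 8) + (-2 + 47961) = 82053 + 47959 = 130012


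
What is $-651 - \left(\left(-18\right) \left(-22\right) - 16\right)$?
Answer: $-1031$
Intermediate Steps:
$-651 - \left(\left(-18\right) \left(-22\right) - 16\right) = -651 - \left(396 - 16\right) = -651 - 380 = -1031$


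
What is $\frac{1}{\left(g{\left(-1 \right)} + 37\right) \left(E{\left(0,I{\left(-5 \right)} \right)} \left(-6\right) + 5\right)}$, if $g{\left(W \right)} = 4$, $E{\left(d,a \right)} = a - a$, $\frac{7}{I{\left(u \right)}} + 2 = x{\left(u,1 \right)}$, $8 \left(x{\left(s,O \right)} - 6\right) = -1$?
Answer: $\frac{1}{205} \approx 0.0048781$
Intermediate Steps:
$x{\left(s,O \right)} = \frac{47}{8}$ ($x{\left(s,O \right)} = 6 + \frac{1}{8} \left(-1\right) = 6 - \frac{1}{8} = \frac{47}{8}$)
$I{\left(u \right)} = \frac{56}{31}$ ($I{\left(u \right)} = \frac{7}{-2 + \frac{47}{8}} = \frac{7}{\frac{31}{8}} = 7 \cdot \frac{8}{31} = \frac{56}{31}$)
$E{\left(d,a \right)} = 0$
$\frac{1}{\left(g{\left(-1 \right)} + 37\right) \left(E{\left(0,I{\left(-5 \right)} \right)} \left(-6\right) + 5\right)} = \frac{1}{\left(4 + 37\right) \left(0 \left(-6\right) + 5\right)} = \frac{1}{41 \left(0 + 5\right)} = \frac{1}{41 \cdot 5} = \frac{1}{205}$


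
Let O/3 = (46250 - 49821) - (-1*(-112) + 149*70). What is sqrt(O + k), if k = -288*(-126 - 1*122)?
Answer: sqrt(29085) ≈ 170.54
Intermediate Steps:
k = 71424 (k = -288*(-126 - 122) = -288*(-248) = 71424)
O = -42339 (O = 3*((46250 - 49821) - (-1*(-112) + 149*70)) = 3*(-3571 - (112 + 10430)) = 3*(-3571 - 1*10542) = 3*(-3571 - 10542) = 3*(-14113) = -42339)
sqrt(O + k) = sqrt(-42339 + 71424) = sqrt(29085)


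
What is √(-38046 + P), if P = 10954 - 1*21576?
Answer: 46*I*√23 ≈ 220.61*I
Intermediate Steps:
P = -10622 (P = 10954 - 21576 = -10622)
√(-38046 + P) = √(-38046 - 10622) = √(-48668) = 46*I*√23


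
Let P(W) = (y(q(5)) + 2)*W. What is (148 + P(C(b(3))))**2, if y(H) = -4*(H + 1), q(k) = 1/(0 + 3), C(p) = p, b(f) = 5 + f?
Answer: 132496/9 ≈ 14722.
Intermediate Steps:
q(k) = 1/3
y(H) = -4 - 4*H (y(H) = -4*(1 + H) = -4 - 4*H)
P(W) = -10*W/3 (P(W) = ((-4 - 4*1/3) + 2)*W = ((-4 - 4/3) + 2)*W = (-16/3 + 2)*W = -10*W/3)
(148 + P(C(b(3))))**2 = (148 - 10*(5 + 3)/3)**2 = (148 - 10/3*8)**2 = (148 - 80/3)**2 = (364/3)**2 = 132496/9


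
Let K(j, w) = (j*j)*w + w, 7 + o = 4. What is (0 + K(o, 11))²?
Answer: 12100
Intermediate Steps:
o = -3 (o = -7 + 4 = -3)
K(j, w) = w + w*j² (K(j, w) = j²*w + w = w*j² + w = w + w*j²)
(0 + K(o, 11))² = (0 + 11*(1 + (-3)²))² = (0 + 11*(1 + 9))² = (0 + 11*10)² = (0 + 110)² = 110² = 12100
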